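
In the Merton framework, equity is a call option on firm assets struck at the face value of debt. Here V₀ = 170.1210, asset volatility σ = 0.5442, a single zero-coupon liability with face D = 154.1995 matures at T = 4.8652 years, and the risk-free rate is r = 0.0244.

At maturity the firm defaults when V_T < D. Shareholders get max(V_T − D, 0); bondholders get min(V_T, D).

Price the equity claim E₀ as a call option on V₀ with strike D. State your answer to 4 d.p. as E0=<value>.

E0=86.9224

d₁ = [ln(V₀/D) + (r + σ²/2)T] / (σ√T)
   = [ln(170.1210/154.1995) + (0.0244 + 0.5·0.5442²)·4.8652] / (0.5442·√4.8652)
   = [0.098263 + 0.839134] / 1.200353 = 0.780935
d₂ = d₁ − σ√T = 0.780935 − 1.200353 = -0.419418
N(d₁) = 0.782580,  N(d₂) = 0.337455,  e^(−rT) = 0.888065
E₀ = V₀·N(d₁) − D·e^(−rT)·N(d₂)
   = 170.1210·0.782580 − 154.1995·0.888065·0.337455 = 86.922386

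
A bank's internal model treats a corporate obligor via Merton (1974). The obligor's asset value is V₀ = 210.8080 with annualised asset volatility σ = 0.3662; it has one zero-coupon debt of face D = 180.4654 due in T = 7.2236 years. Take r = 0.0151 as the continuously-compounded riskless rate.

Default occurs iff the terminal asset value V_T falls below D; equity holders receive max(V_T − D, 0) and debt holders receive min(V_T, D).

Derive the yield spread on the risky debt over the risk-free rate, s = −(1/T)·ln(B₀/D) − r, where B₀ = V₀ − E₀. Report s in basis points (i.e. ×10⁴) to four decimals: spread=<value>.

d₁ = [ln(V₀/D) + (r + σ²/2)T] / (σ√T)
   = [ln(210.8080/180.4654) + (0.0151 + 0.5·0.3662²)·7.2236] / (0.3662·√7.2236)
   = [0.155409 + 0.593428] / 0.984227 = 0.760837
d₂ = d₁ − σ√T = 0.760837 − 0.984227 = -0.223390
N(d₁) = 0.776623,  N(d₂) = 0.411616,  e^(−rT) = 0.896662
E₀ = V₀·N(d₁) − D·e^(−rT)·N(d₂)
   = 210.8080·0.776623 − 180.4654·0.896662·0.411616 = 97.112041
B₀ = V₀ − E₀ = 210.8080 − 97.112041 = 113.695959
spread = −(1/T)·ln(B₀/D) − r = −(1/7.2236)·ln(113.695959/180.4654) − 0.0151 = 0.04885858
in basis points: 0.04885858 × 10⁴ = 488.5858 bp

spread=488.5858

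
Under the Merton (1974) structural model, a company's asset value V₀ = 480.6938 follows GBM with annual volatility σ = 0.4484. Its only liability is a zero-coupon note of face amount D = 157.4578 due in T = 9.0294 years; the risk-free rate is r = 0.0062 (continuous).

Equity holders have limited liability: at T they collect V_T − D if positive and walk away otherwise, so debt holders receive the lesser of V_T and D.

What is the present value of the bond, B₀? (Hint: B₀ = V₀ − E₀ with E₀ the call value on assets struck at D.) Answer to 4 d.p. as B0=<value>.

d₁ = [ln(V₀/D) + (r + σ²/2)T] / (σ√T)
   = [ln(480.6938/157.4578) + (0.0062 + 0.5·0.4484²)·9.0294] / (0.4484·√9.0294)
   = [1.116073 + 0.963719] / 1.347395 = 1.543565
d₂ = d₁ − σ√T = 1.543565 − 1.347395 = 0.196170
N(d₁) = 0.938653,  N(d₂) = 0.577761,  e^(−rT) = 0.945556
E₀ = V₀·N(d₁) − D·e^(−rT)·N(d₂)
   = 480.6938·0.938653 − 157.4578·0.945556·0.577761 = 365.184659
B₀ = V₀ − E₀ = 480.6938 − 365.184659 = 115.509141

B0=115.5091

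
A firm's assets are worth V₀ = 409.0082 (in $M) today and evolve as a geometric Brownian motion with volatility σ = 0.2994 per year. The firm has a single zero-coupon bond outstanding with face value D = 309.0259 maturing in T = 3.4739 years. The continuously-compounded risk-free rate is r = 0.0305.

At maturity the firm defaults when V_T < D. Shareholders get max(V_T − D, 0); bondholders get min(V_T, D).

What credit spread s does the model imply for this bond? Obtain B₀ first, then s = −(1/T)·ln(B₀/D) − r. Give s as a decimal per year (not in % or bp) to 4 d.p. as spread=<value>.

spread=0.0290

d₁ = [ln(V₀/D) + (r + σ²/2)T] / (σ√T)
   = [ln(409.0082/309.0259) + (0.0305 + 0.5·0.2994²)·3.4739] / (0.2994·√3.4739)
   = [0.280310 + 0.261655] / 0.558034 = 0.971205
d₂ = d₁ − σ√T = 0.971205 − 0.558034 = 0.413171
N(d₁) = 0.834277,  N(d₂) = 0.660259,  e^(−rT) = 0.899466
E₀ = V₀·N(d₁) − D·e^(−rT)·N(d₂)
   = 409.0082·0.834277 − 309.0259·0.899466·0.660259 = 157.701496
B₀ = V₀ − E₀ = 409.0082 − 157.701496 = 251.306704
spread = −(1/T)·ln(B₀/D) − r = −(1/3.4739)·ln(251.306704/309.0259) − 0.0305 = 0.02901552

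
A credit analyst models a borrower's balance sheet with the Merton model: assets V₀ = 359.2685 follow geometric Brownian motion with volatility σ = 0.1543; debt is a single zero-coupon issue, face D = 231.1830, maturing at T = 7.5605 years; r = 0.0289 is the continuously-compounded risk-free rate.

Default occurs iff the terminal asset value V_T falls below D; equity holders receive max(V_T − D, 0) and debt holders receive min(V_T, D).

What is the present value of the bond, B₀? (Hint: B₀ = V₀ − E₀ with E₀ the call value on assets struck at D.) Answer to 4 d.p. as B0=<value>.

B0=183.0172

d₁ = [ln(V₀/D) + (r + σ²/2)T] / (σ√T)
   = [ln(359.2685/231.1830) + (0.0289 + 0.5·0.1543²)·7.5605] / (0.1543·√7.5605)
   = [0.440860 + 0.308500] / 0.424269 = 1.766241
d₂ = d₁ − σ√T = 1.766241 − 0.424269 = 1.341972
N(d₁) = 0.961322,  N(d₂) = 0.910197,  e^(−rT) = 0.803725
E₀ = V₀·N(d₁) − D·e^(−rT)·N(d₂)
   = 359.2685·0.961322 − 231.1830·0.803725·0.910197 = 176.251304
B₀ = V₀ − E₀ = 359.2685 − 176.251304 = 183.017196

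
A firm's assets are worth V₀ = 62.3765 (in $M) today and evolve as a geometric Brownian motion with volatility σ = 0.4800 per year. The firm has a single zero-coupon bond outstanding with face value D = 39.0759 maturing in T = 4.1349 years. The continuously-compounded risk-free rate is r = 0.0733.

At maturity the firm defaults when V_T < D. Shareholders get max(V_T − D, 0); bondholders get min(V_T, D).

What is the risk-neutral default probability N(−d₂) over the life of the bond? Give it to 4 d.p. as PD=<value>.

PD=0.3815

d₁ = [ln(V₀/D) + (r + σ²/2)T] / (σ√T)
   = [ln(62.3765/39.0759) + (0.0733 + 0.5·0.4800²)·4.1349] / (0.4800·√4.1349)
   = [0.467683 + 0.779429] / 0.976054 = 1.277708
d₂ = d₁ − σ√T = 1.277708 − 0.976054 = 0.301654
risk-neutral PD = N(−d₂) = N(-0.301654) = 0.381458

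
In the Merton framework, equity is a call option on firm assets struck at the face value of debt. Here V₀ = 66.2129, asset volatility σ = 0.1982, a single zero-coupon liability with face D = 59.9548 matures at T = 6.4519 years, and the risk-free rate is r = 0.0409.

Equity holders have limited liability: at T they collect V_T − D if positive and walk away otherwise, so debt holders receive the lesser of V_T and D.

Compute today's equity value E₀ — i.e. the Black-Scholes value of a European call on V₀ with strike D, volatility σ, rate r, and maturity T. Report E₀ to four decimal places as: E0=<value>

d₁ = [ln(V₀/D) + (r + σ²/2)T] / (σ√T)
   = [ln(66.2129/59.9548) + (0.0409 + 0.5·0.1982²)·6.4519] / (0.1982·√6.4519)
   = [0.099284 + 0.390608] / 0.503440 = 0.973091
d₂ = d₁ − σ√T = 0.973091 − 0.503440 = 0.469652
N(d₁) = 0.834746,  N(d₂) = 0.680698,  e^(−rT) = 0.768064
E₀ = V₀·N(d₁) − D·e^(−rT)·N(d₂)
   = 66.2129·0.834746 − 59.9548·0.768064·0.680698 = 23.925424

E0=23.9254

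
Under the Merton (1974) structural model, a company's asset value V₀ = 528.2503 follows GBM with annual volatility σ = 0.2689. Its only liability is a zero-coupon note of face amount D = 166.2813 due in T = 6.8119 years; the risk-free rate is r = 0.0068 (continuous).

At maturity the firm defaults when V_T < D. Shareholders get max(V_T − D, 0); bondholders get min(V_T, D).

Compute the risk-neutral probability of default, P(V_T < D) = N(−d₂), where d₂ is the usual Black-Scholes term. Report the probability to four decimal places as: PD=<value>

d₁ = [ln(V₀/D) + (r + σ²/2)T] / (σ√T)
   = [ln(528.2503/166.2813) + (0.0068 + 0.5·0.2689²)·6.8119] / (0.2689·√6.8119)
   = [1.155889 + 0.292596] / 0.701819 = 2.063902
d₂ = d₁ − σ√T = 2.063902 − 0.701819 = 1.362083
risk-neutral PD = N(−d₂) = N(-1.362083) = 0.086586

PD=0.0866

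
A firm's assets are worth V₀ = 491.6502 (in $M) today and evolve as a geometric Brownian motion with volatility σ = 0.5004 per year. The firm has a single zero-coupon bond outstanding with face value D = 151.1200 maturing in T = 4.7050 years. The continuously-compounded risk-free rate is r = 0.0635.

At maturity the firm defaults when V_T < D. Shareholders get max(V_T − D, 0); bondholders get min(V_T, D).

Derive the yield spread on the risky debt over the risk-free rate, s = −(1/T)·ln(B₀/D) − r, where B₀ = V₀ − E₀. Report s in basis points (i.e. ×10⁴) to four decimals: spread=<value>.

d₁ = [ln(V₀/D) + (r + σ²/2)T] / (σ√T)
   = [ln(491.6502/151.1200) + (0.0635 + 0.5·0.5004²)·4.7050] / (0.5004·√4.7050)
   = [1.179693 + 0.887834] / 1.085418 = 1.904821
d₂ = d₁ − σ√T = 1.904821 − 1.085418 = 0.819402
N(d₁) = 0.971598,  N(d₂) = 0.793722,  e^(−rT) = 0.741732
E₀ = V₀·N(d₁) − D·e^(−rT)·N(d₂)
   = 491.6502·0.971598 − 151.1200·0.741732·0.793722 = 388.717841
B₀ = V₀ − E₀ = 491.6502 − 388.717841 = 102.932359
spread = −(1/T)·ln(B₀/D) − r = −(1/4.7050)·ln(102.932359/151.1200) − 0.0635 = 0.01811576
in basis points: 0.01811576 × 10⁴ = 181.1576 bp

spread=181.1576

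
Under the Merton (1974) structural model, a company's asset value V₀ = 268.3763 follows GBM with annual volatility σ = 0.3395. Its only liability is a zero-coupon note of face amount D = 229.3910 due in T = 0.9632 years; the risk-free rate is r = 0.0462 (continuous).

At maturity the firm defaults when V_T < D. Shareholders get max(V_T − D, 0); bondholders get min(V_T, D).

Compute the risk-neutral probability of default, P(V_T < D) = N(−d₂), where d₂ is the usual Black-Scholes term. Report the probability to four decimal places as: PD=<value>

PD=0.3307

d₁ = [ln(V₀/D) + (r + σ²/2)T] / (σ√T)
   = [ln(268.3763/229.3910) + (0.0462 + 0.5·0.3395²)·0.9632] / (0.3395·√0.9632)
   = [0.156962 + 0.100009] / 0.333195 = 0.771235
d₂ = d₁ − σ√T = 0.771235 − 0.333195 = 0.438040
risk-neutral PD = N(−d₂) = N(-0.438040) = 0.330679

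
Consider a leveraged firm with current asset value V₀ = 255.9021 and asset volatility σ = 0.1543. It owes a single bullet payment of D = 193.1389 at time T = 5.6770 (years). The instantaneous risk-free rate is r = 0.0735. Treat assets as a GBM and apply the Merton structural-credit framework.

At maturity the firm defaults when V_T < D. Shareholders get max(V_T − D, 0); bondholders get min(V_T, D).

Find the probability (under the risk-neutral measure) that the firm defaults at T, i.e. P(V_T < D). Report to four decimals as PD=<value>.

d₁ = [ln(V₀/D) + (r + σ²/2)T] / (σ√T)
   = [ln(255.9021/193.1389) + (0.0735 + 0.5·0.1543²)·5.6770] / (0.1543·√5.6770)
   = [0.281385 + 0.484840] / 0.367642 = 2.084160
d₂ = d₁ − σ√T = 2.084160 − 0.367642 = 1.716518
risk-neutral PD = N(−d₂) = N(-1.716518) = 0.043034

PD=0.0430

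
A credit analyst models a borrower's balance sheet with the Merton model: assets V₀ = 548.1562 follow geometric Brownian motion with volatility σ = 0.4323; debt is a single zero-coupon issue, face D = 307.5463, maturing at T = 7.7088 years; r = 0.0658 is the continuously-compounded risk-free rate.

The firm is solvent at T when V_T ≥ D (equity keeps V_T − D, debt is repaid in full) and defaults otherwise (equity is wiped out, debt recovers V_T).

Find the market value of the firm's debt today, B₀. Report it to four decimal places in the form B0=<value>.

d₁ = [ln(V₀/D) + (r + σ²/2)T] / (σ√T)
   = [ln(548.1562/307.5463) + (0.0658 + 0.5·0.4323²)·7.7088] / (0.4323·√7.7088)
   = [0.577935 + 1.227562] / 1.200269 = 1.504243
d₂ = d₁ − σ√T = 1.504243 − 1.200269 = 0.303974
N(d₁) = 0.933741,  N(d₂) = 0.619426,  e^(−rT) = 0.602156
E₀ = V₀·N(d₁) − D·e^(−rT)·N(d₂)
   = 548.1562·0.933741 − 307.5463·0.602156·0.619426 = 397.123684
B₀ = V₀ − E₀ = 548.1562 − 397.123684 = 151.032516

B0=151.0325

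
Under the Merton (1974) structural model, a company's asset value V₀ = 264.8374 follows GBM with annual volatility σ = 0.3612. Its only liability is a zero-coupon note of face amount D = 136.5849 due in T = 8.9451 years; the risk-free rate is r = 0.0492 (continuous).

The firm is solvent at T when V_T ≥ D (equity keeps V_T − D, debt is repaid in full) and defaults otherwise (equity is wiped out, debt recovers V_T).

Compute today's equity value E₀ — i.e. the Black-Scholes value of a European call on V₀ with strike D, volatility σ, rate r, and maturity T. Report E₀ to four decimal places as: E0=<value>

E0=188.9239

d₁ = [ln(V₀/D) + (r + σ²/2)T] / (σ√T)
   = [ln(264.8374/136.5849) + (0.0492 + 0.5·0.3612²)·8.9451] / (0.3612·√8.9451)
   = [0.662170 + 1.023612] / 1.080290 = 1.560490
d₂ = d₁ − σ√T = 1.560490 − 1.080290 = 0.480200
N(d₁) = 0.940678,  N(d₂) = 0.684457,  e^(−rT) = 0.643973
E₀ = V₀·N(d₁) − D·e^(−rT)·N(d₂)
   = 264.8374·0.940678 − 136.5849·0.643973·0.684457 = 188.923912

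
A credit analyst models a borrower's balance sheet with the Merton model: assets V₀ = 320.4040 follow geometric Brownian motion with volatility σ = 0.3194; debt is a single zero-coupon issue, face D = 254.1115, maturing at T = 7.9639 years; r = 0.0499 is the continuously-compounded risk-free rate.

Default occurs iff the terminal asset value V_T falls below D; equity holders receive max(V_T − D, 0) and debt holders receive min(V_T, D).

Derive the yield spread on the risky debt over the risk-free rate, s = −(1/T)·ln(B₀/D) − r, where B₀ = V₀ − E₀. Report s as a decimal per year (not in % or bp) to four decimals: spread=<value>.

d₁ = [ln(V₀/D) + (r + σ²/2)T] / (σ√T)
   = [ln(320.4040/254.1115) + (0.0499 + 0.5·0.3194²)·7.9639] / (0.3194·√7.9639)
   = [0.231810 + 0.803623] / 0.901359 = 1.148746
d₂ = d₁ − σ√T = 1.148746 − 0.901359 = 0.247387
N(d₁) = 0.874670,  N(d₂) = 0.597695,  e^(−rT) = 0.672066
E₀ = V₀·N(d₁) − D·e^(−rT)·N(d₂)
   = 320.4040·0.874670 − 254.1115·0.672066·0.597695 = 178.173358
B₀ = V₀ − E₀ = 320.4040 − 178.173358 = 142.230642
spread = −(1/T)·ln(B₀/D) − r = −(1/7.9639)·ln(142.230642/254.1115) − 0.0499 = 0.02296922

spread=0.0230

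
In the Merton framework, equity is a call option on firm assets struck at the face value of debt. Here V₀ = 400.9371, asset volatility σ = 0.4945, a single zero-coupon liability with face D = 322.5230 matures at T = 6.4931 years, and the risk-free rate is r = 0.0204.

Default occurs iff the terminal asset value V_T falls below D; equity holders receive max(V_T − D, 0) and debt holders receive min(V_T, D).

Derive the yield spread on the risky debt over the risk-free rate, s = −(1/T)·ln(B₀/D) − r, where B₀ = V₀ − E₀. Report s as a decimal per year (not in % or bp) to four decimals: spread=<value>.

d₁ = [ln(V₀/D) + (r + σ²/2)T] / (σ√T)
   = [ln(400.9371/322.5230) + (0.0204 + 0.5·0.4945²)·6.4931] / (0.4945·√6.4931)
   = [0.217630 + 0.926339] / 1.260063 = 0.907866
d₂ = d₁ − σ√T = 0.907866 − 1.260063 = -0.352197
N(d₁) = 0.818026,  N(d₂) = 0.362345,  e^(−rT) = 0.875939
E₀ = V₀·N(d₁) − D·e^(−rT)·N(d₂)
   = 400.9371·0.818026 − 322.5230·0.875939·0.362345 = 225.610503
B₀ = V₀ − E₀ = 400.9371 − 225.610503 = 175.326597
spread = −(1/T)·ln(B₀/D) − r = −(1/6.4931)·ln(175.326597/322.5230) − 0.0204 = 0.07347256

spread=0.0735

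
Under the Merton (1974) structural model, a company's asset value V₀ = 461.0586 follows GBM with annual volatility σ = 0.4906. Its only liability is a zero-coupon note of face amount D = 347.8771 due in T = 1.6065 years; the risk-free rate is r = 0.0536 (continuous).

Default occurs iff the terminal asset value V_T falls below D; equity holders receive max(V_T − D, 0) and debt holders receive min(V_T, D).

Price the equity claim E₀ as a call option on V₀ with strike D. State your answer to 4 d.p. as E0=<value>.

d₁ = [ln(V₀/D) + (r + σ²/2)T] / (σ√T)
   = [ln(461.0586/347.8771) + (0.0536 + 0.5·0.4906²)·1.6065] / (0.4906·√1.6065)
   = [0.281676 + 0.279441] / 0.621825 = 0.902372
d₂ = d₁ − σ√T = 0.902372 − 0.621825 = 0.280548
N(d₁) = 0.816570,  N(d₂) = 0.610471,  e^(−rT) = 0.917495
E₀ = V₀·N(d₁) − D·e^(−rT)·N(d₂)
   = 461.0586·0.816570 − 347.8771·0.917495·0.610471 = 181.639379

E0=181.6394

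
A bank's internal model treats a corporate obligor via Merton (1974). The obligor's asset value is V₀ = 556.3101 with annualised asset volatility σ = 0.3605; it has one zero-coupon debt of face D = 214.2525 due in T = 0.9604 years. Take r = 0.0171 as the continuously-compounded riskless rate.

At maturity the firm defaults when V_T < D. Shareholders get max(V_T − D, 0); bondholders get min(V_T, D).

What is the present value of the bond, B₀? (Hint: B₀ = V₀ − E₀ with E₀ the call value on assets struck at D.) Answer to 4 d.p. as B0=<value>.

d₁ = [ln(V₀/D) + (r + σ²/2)T] / (σ√T)
   = [ln(556.3101/214.2525) + (0.0171 + 0.5·0.3605²)·0.9604] / (0.3605·√0.9604)
   = [0.954171 + 0.078830] / 0.353290 = 2.923945
d₂ = d₁ − σ√T = 2.923945 − 0.353290 = 2.570655
N(d₁) = 0.998272,  N(d₂) = 0.994925,  e^(−rT) = 0.983711
E₀ = V₀·N(d₁) − D·e^(−rT)·N(d₂)
   = 556.3101·0.998272 − 214.2525·0.983711·0.994925 = 345.655811
B₀ = V₀ − E₀ = 556.3101 − 345.655811 = 210.654289

B0=210.6543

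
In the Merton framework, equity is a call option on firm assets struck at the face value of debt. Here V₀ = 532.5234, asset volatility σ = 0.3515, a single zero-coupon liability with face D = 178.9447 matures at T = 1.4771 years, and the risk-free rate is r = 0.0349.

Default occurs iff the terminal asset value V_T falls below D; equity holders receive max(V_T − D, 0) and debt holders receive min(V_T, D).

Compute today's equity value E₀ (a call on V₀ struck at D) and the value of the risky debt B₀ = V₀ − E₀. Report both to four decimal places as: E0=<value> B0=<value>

E0=362.7154 B0=169.8080

d₁ = [ln(V₀/D) + (r + σ²/2)T] / (σ√T)
   = [ln(532.5234/178.9447) + (0.0349 + 0.5·0.3515²)·1.4771] / (0.3515·√1.4771)
   = [1.090550 + 0.142800] / 0.427199 = 2.887062
d₂ = d₁ − σ√T = 2.887062 − 0.427199 = 2.459863
N(d₁) = 0.998056,  N(d₂) = 0.993051,  e^(−rT) = 0.949755
E₀ = V₀·N(d₁) − D·e^(−rT)·N(d₂)
   = 532.5234·0.998056 − 178.9447·0.949755·0.993051 = 362.715418
B₀ = V₀ − E₀ = 532.5234 − 362.715418 = 169.807982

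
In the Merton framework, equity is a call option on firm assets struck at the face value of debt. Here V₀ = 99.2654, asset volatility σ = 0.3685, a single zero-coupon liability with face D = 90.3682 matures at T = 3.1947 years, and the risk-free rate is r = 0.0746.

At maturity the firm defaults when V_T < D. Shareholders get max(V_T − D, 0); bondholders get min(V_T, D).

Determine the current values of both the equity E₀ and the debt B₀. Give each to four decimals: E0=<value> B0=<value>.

E0=38.6414 B0=60.6240

d₁ = [ln(V₀/D) + (r + σ²/2)T] / (σ√T)
   = [ln(99.2654/90.3682) + (0.0746 + 0.5·0.3685²)·3.1947] / (0.3685·√3.1947)
   = [0.093905 + 0.455232] / 0.658647 = 0.833735
d₂ = d₁ − σ√T = 0.833735 − 0.658647 = 0.175089
N(d₁) = 0.797785,  N(d₂) = 0.569495,  e^(−rT) = 0.787947
E₀ = V₀·N(d₁) − D·e^(−rT)·N(d₂)
   = 99.2654·0.797785 − 90.3682·0.787947·0.569495 = 38.641355
B₀ = V₀ − E₀ = 99.2654 − 38.641355 = 60.624045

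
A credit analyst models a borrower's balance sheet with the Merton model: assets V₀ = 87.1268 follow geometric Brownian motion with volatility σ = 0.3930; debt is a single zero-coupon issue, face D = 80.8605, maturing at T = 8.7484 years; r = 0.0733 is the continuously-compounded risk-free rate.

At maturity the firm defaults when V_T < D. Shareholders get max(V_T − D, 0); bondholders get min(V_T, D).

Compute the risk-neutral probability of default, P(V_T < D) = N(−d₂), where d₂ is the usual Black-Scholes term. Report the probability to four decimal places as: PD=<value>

d₁ = [ln(V₀/D) + (r + σ²/2)T] / (σ√T)
   = [ln(87.1268/80.8605) + (0.0733 + 0.5·0.3930²)·8.7484] / (0.3930·√8.7484)
   = [0.074639 + 1.316849] / 1.162403 = 1.197078
d₂ = d₁ − σ√T = 1.197078 − 1.162403 = 0.034675
risk-neutral PD = N(−d₂) = N(-0.034675) = 0.486170

PD=0.4862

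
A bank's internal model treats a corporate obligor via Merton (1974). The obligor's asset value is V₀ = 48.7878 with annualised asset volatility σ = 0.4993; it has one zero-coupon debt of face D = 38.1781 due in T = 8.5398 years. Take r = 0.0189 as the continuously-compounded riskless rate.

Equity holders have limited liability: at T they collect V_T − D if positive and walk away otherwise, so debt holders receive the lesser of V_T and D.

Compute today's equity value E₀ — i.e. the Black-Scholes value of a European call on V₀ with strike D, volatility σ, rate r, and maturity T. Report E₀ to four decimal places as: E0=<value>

E0=30.5518

d₁ = [ln(V₀/D) + (r + σ²/2)T] / (σ√T)
   = [ln(48.7878/38.1781) + (0.0189 + 0.5·0.4993²)·8.5398] / (0.4993·√8.5398)
   = [0.245218 + 1.225890] / 1.459101 = 1.008229
d₂ = d₁ − σ√T = 1.008229 − 1.459101 = -0.450872
N(d₁) = 0.843328,  N(d₂) = 0.326041,  e^(−rT) = 0.850950
E₀ = V₀·N(d₁) − D·e^(−rT)·N(d₂)
   = 48.7878·0.843328 − 38.1781·0.850950·0.326041 = 30.551806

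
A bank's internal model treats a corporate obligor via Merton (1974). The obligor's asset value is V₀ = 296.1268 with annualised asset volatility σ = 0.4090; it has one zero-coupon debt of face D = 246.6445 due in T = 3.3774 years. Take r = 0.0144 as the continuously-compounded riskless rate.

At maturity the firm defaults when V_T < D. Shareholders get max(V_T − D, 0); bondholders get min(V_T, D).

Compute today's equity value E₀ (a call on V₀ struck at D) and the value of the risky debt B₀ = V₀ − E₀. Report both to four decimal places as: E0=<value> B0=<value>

d₁ = [ln(V₀/D) + (r + σ²/2)T] / (σ√T)
   = [ln(296.1268/246.6445) + (0.0144 + 0.5·0.4090²)·3.3774] / (0.4090·√3.3774)
   = [0.182840 + 0.331122] / 0.751648 = 0.683780
d₂ = d₁ − σ√T = 0.683780 − 0.751648 = -0.067868
N(d₁) = 0.752943,  N(d₂) = 0.472945,  e^(−rT) = 0.952529
E₀ = V₀·N(d₁) − D·e^(−rT)·N(d₂)
   = 296.1268·0.752943 − 246.6445·0.952529·0.472945 = 111.854668
B₀ = V₀ − E₀ = 296.1268 − 111.854668 = 184.272132

E0=111.8547 B0=184.2721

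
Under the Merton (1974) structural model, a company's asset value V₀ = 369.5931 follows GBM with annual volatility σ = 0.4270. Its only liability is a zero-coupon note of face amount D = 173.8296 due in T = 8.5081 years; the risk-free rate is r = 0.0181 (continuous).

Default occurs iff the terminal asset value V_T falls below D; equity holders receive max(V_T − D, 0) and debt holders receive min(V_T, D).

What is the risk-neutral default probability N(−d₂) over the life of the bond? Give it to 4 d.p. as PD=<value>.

d₁ = [ln(V₀/D) + (r + σ²/2)T] / (σ√T)
   = [ln(369.5931/173.8296) + (0.0181 + 0.5·0.4270²)·8.5081] / (0.4270·√8.5081)
   = [0.754327 + 0.929633] / 1.245501 = 1.352034
d₂ = d₁ − σ√T = 1.352034 − 1.245501 = 0.106533
risk-neutral PD = N(−d₂) = N(-0.106533) = 0.457580

PD=0.4576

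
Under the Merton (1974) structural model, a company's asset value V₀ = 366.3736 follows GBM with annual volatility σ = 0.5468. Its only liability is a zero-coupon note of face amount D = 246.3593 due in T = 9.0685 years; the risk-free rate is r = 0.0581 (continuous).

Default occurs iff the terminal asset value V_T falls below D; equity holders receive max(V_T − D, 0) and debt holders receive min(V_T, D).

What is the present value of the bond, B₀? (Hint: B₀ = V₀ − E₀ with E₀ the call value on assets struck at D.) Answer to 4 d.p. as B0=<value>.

B0=88.1381

d₁ = [ln(V₀/D) + (r + σ²/2)T] / (σ√T)
   = [ln(366.3736/246.3593) + (0.0581 + 0.5·0.5468²)·9.0685] / (0.5468·√9.0685)
   = [0.396863 + 1.882576] / 1.646631 = 1.384305
d₂ = d₁ − σ√T = 1.384305 − 1.646631 = -0.262326
N(d₁) = 0.916867,  N(d₂) = 0.396535,  e^(−rT) = 0.590444
E₀ = V₀·N(d₁) − D·e^(−rT)·N(d₂)
   = 366.3736·0.916867 − 246.3593·0.590444·0.396535 = 278.235450
B₀ = V₀ − E₀ = 366.3736 − 278.235450 = 88.138150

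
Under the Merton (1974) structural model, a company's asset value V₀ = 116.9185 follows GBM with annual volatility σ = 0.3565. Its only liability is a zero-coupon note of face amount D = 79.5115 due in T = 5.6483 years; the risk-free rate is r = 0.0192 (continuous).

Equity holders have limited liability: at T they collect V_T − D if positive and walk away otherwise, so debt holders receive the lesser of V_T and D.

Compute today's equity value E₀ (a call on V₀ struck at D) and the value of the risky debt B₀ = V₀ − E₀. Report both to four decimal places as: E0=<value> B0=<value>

E0=58.3693 B0=58.5492

d₁ = [ln(V₀/D) + (r + σ²/2)T] / (σ√T)
   = [ln(116.9185/79.5115) + (0.0192 + 0.5·0.3565²)·5.6483] / (0.3565·√5.6483)
   = [0.385575 + 0.467375] / 0.847263 = 1.006712
d₂ = d₁ − σ√T = 1.006712 − 0.847263 = 0.159449
N(d₁) = 0.842963,  N(d₂) = 0.563342,  e^(−rT) = 0.897226
E₀ = V₀·N(d₁) − D·e^(−rT)·N(d₂)
   = 116.9185·0.842963 − 79.5115·0.897226·0.563342 = 58.369292
B₀ = V₀ − E₀ = 116.9185 − 58.369292 = 58.549208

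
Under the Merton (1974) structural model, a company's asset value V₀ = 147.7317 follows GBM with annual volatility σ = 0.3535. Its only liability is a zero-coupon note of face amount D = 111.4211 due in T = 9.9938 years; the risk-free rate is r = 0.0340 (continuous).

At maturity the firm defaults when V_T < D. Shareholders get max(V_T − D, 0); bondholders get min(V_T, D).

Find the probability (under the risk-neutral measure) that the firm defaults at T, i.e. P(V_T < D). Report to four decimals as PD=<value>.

PD=0.5009

d₁ = [ln(V₀/D) + (r + σ²/2)T] / (σ√T)
   = [ln(147.7317/111.4211) + (0.0340 + 0.5·0.3535²)·9.9938] / (0.3535·√9.9938)
   = [0.282081 + 0.964213] / 1.117519 = 1.115234
d₂ = d₁ − σ√T = 1.115234 − 1.117519 = -0.002285
risk-neutral PD = N(−d₂) = N(0.002285) = 0.500912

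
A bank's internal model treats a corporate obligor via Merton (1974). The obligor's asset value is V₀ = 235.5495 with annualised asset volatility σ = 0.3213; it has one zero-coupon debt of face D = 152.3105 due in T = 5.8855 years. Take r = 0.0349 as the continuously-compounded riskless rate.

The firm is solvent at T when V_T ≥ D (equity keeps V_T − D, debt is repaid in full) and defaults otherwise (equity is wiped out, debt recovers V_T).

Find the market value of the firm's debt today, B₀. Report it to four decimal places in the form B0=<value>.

d₁ = [ln(V₀/D) + (r + σ²/2)T] / (σ√T)
   = [ln(235.5495/152.3105) + (0.0349 + 0.5·0.3213²)·5.8855] / (0.3213·√5.8855)
   = [0.436000 + 0.509195] / 0.779475 = 1.212604
d₂ = d₁ − σ√T = 1.212604 − 0.779475 = 0.433128
N(d₁) = 0.887359,  N(d₂) = 0.667539,  e^(−rT) = 0.814318
E₀ = V₀·N(d₁) − D·e^(−rT)·N(d₂)
   = 235.5495·0.887359 − 152.3105·0.814318·0.667539 = 126.222668
B₀ = V₀ − E₀ = 235.5495 − 126.222668 = 109.326832

B0=109.3268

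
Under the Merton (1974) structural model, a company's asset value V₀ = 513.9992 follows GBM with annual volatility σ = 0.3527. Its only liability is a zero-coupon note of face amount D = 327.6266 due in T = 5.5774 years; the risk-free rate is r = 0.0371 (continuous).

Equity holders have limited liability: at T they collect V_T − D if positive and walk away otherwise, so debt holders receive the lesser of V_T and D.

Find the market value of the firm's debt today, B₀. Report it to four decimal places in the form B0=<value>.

d₁ = [ln(V₀/D) + (r + σ²/2)T] / (σ√T)
   = [ln(513.9992/327.6266) + (0.0371 + 0.5·0.3527²)·5.5774] / (0.3527·√5.5774)
   = [0.450347 + 0.553828] / 0.832955 = 1.205558
d₂ = d₁ − σ√T = 1.205558 − 0.832955 = 0.372604
N(d₁) = 0.886006,  N(d₂) = 0.645278,  e^(−rT) = 0.813083
E₀ = V₀·N(d₁) − D·e^(−rT)·N(d₂)
   = 513.9992·0.886006 − 327.6266·0.813083·0.645278 = 283.512179
B₀ = V₀ − E₀ = 513.9992 − 283.512179 = 230.487021

B0=230.4870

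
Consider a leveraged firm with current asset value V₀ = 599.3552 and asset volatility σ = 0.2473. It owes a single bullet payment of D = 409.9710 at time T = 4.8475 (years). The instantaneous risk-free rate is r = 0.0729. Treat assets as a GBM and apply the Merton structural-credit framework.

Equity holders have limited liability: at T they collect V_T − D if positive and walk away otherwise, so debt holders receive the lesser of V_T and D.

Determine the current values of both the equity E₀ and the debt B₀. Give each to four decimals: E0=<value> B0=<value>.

E0=320.5115 B0=278.8437

d₁ = [ln(V₀/D) + (r + σ²/2)T] / (σ√T)
   = [ln(599.3552/409.9710) + (0.0729 + 0.5·0.2473²)·4.8475] / (0.2473·√4.8475)
   = [0.379768 + 0.501613] / 0.544481 = 1.618753
d₂ = d₁ − σ√T = 1.618753 − 0.544481 = 1.074271
N(d₁) = 0.947250,  N(d₂) = 0.858649,  e^(−rT) = 0.702308
E₀ = V₀·N(d₁) − D·e^(−rT)·N(d₂)
   = 599.3552·0.947250 − 409.9710·0.702308·0.858649 = 320.511523
B₀ = V₀ − E₀ = 599.3552 − 320.511523 = 278.843677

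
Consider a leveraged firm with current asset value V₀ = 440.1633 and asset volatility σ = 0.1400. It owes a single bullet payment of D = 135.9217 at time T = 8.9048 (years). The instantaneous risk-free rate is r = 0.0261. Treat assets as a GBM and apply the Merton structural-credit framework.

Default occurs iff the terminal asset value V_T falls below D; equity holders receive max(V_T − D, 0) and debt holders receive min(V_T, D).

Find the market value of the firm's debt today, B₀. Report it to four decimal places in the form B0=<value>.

B0=107.7251

d₁ = [ln(V₀/D) + (r + σ²/2)T] / (σ√T)
   = [ln(440.1633/135.9217) + (0.0261 + 0.5·0.1400²)·8.9048] / (0.1400·√8.9048)
   = [1.175067 + 0.319682] / 0.417773 = 3.577900
d₂ = d₁ − σ√T = 3.577900 − 0.417773 = 3.160127
N(d₁) = 0.999827,  N(d₂) = 0.999211,  e^(−rT) = 0.792617
E₀ = V₀·N(d₁) − D·e^(−rT)·N(d₂)
   = 440.1633·0.999827 − 135.9217·0.792617·0.999211 = 332.438183
B₀ = V₀ − E₀ = 440.1633 − 332.438183 = 107.725117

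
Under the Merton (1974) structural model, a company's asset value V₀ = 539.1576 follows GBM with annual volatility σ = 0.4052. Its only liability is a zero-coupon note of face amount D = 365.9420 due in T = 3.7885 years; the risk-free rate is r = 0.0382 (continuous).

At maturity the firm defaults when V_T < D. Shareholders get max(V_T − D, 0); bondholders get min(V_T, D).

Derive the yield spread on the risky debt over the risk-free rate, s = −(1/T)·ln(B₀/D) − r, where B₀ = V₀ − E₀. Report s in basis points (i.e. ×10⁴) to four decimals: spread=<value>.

spread=419.4143

d₁ = [ln(V₀/D) + (r + σ²/2)T] / (σ√T)
   = [ln(539.1576/365.9420) + (0.0382 + 0.5·0.4052²)·3.7885] / (0.4052·√3.7885)
   = [0.387533 + 0.455732] / 0.788684 = 1.069205
d₂ = d₁ − σ√T = 1.069205 − 0.788684 = 0.280521
N(d₁) = 0.857511,  N(d₂) = 0.610461,  e^(−rT) = 0.865264
E₀ = V₀·N(d₁) − D·e^(−rT)·N(d₂)
   = 539.1576·0.857511 − 365.9420·0.865264·0.610461 = 269.039561
B₀ = V₀ − E₀ = 539.1576 − 269.039561 = 270.118039
spread = −(1/T)·ln(B₀/D) − r = −(1/3.7885)·ln(270.118039/365.9420) − 0.0382 = 0.04194143
in basis points: 0.04194143 × 10⁴ = 419.4143 bp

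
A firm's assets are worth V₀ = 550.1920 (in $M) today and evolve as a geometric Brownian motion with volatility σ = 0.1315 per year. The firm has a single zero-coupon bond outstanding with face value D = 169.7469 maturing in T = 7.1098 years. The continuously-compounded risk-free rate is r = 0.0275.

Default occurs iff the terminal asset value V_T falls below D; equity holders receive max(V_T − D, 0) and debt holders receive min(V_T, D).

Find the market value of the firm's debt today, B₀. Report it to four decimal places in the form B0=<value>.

d₁ = [ln(V₀/D) + (r + σ²/2)T] / (σ√T)
   = [ln(550.1920/169.7469) + (0.0275 + 0.5·0.1315²)·7.1098] / (0.1315·√7.1098)
   = [1.175959 + 0.256992] / 0.350634 = 4.086738
d₂ = d₁ − σ√T = 4.086738 − 0.350634 = 3.736103
N(d₁) = 0.999978,  N(d₂) = 0.999907,  e^(−rT) = 0.822407
E₀ = V₀·N(d₁) − D·e^(−rT)·N(d₂)
   = 550.1920·0.999978 − 169.7469·0.822407·0.999907 = 410.591920
B₀ = V₀ − E₀ = 550.1920 − 410.591920 = 139.600080

B0=139.6001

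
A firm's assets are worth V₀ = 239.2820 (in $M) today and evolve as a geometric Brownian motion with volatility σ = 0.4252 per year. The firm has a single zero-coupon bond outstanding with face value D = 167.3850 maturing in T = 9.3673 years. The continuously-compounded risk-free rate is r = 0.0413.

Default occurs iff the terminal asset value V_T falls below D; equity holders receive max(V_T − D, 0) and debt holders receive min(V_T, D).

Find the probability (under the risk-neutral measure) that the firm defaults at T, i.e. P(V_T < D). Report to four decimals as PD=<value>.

PD=0.5314

d₁ = [ln(V₀/D) + (r + σ²/2)T] / (σ√T)
   = [ln(239.2820/167.3850) + (0.0413 + 0.5·0.4252²)·9.3673] / (0.4252·√9.3673)
   = [0.357346 + 1.233650] / 1.301369 = 1.222556
d₂ = d₁ − σ√T = 1.222556 − 1.301369 = -0.078813
risk-neutral PD = N(−d₂) = N(0.078813) = 0.531409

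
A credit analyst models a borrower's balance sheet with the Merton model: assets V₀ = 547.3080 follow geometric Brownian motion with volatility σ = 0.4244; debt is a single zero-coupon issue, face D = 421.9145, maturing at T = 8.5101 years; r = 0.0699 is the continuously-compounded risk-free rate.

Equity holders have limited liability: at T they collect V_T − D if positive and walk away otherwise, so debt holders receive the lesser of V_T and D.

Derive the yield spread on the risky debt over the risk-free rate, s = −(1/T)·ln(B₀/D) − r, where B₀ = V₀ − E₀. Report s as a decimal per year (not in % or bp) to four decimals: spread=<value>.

spread=0.0334

d₁ = [ln(V₀/D) + (r + σ²/2)T] / (σ√T)
   = [ln(547.3080/421.9145) + (0.0699 + 0.5·0.4244²)·8.5101] / (0.4244·√8.5101)
   = [0.260209 + 1.361256] / 1.238063 = 1.309679
d₂ = d₁ − σ√T = 1.309679 − 1.238063 = 0.071616
N(d₁) = 0.904848,  N(d₂) = 0.528546,  e^(−rT) = 0.551642
E₀ = V₀·N(d₁) − D·e^(−rT)·N(d₂)
   = 547.3080·0.904848 − 421.9145·0.551642·0.528546 = 372.213518
B₀ = V₀ − E₀ = 547.3080 − 372.213518 = 175.094482
spread = −(1/T)·ln(B₀/D) − r = −(1/8.5101)·ln(175.094482/421.9145) − 0.0699 = 0.03344508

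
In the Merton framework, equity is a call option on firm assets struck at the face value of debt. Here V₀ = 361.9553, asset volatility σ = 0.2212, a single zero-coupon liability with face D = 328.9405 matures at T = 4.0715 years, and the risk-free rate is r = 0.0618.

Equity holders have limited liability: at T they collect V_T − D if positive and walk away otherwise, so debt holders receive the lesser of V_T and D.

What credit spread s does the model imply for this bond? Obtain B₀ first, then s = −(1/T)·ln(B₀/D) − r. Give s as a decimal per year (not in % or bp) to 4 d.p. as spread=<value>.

d₁ = [ln(V₀/D) + (r + σ²/2)T] / (σ√T)
   = [ln(361.9553/328.9405) + (0.0618 + 0.5·0.2212²)·4.0715] / (0.2212·√4.0715)
   = [0.095644 + 0.351227] / 0.446336 = 1.001197
d₂ = d₁ − σ√T = 1.001197 − 0.446336 = 0.554860
N(d₁) = 0.841634,  N(d₂) = 0.710505,  e^(−rT) = 0.777541
E₀ = V₀·N(d₁) − D·e^(−rT)·N(d₂)
   = 361.9553·0.841634 − 328.9405·0.777541·0.710505 = 122.911815
B₀ = V₀ − E₀ = 361.9553 − 122.911815 = 239.043485
spread = −(1/T)·ln(B₀/D) − r = −(1/4.0715)·ln(239.043485/328.9405) − 0.0618 = 0.01660634

spread=0.0166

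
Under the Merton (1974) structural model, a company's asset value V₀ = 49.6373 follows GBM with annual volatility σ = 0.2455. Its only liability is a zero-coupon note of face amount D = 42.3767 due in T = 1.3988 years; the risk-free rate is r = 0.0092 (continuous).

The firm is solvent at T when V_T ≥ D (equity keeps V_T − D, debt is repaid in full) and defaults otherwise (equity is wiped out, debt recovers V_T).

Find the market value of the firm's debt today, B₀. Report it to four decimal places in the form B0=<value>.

d₁ = [ln(V₀/D) + (r + σ²/2)T] / (σ√T)
   = [ln(49.6373/42.3767) + (0.0092 + 0.5·0.2455²)·1.3988] / (0.2455·√1.3988)
   = [0.158144 + 0.055022] / 0.290355 = 0.734156
d₂ = d₁ − σ√T = 0.734156 − 0.290355 = 0.443801
N(d₁) = 0.768573,  N(d₂) = 0.671407,  e^(−rT) = 0.987213
E₀ = V₀·N(d₁) − D·e^(−rT)·N(d₂)
   = 49.6373·0.768573 − 42.3767·0.987213·0.671407 = 10.061695
B₀ = V₀ − E₀ = 49.6373 − 10.061695 = 39.575605

B0=39.5756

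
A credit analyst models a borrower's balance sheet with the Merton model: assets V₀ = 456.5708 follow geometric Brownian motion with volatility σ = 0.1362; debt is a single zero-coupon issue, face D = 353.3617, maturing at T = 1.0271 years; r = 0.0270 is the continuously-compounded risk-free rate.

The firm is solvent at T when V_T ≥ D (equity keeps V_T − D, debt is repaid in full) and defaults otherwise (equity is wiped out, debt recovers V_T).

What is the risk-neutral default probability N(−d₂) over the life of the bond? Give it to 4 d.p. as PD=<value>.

PD=0.0234

d₁ = [ln(V₀/D) + (r + σ²/2)T] / (σ√T)
   = [ln(456.5708/353.3617) + (0.0270 + 0.5·0.1362²)·1.0271] / (0.1362·√1.0271)
   = [0.256252 + 0.037258] / 0.138033 = 2.126372
d₂ = d₁ − σ√T = 2.126372 − 0.138033 = 1.988339
risk-neutral PD = N(−d₂) = N(-1.988339) = 0.023387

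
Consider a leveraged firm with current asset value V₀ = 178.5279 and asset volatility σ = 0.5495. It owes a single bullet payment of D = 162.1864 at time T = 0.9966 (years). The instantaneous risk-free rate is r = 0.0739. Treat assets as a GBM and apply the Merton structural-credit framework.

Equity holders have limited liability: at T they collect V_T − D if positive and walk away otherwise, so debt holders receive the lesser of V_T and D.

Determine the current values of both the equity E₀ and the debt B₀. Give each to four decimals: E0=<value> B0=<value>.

E0=51.1448 B0=127.3831

d₁ = [ln(V₀/D) + (r + σ²/2)T] / (σ√T)
   = [ln(178.5279/162.1864) + (0.0739 + 0.5·0.5495²)·0.9966] / (0.5495·√0.9966)
   = [0.095999 + 0.224111] / 0.548565 = 0.583539
d₂ = d₁ − σ√T = 0.583539 − 0.548565 = 0.034974
N(d₁) = 0.720235,  N(d₂) = 0.513950,  e^(−rT) = 0.928998
E₀ = V₀·N(d₁) − D·e^(−rT)·N(d₂)
   = 178.5279·0.720235 − 162.1864·0.928998·0.513950 = 51.144760
B₀ = V₀ − E₀ = 178.5279 − 51.144760 = 127.383140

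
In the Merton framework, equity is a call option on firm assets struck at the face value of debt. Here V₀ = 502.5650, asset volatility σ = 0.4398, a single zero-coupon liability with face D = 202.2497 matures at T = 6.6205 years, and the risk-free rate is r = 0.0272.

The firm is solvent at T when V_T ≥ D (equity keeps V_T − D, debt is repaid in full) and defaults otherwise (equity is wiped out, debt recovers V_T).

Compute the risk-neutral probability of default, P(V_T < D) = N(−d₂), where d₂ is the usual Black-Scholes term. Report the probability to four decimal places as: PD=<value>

d₁ = [ln(V₀/D) + (r + σ²/2)T] / (σ√T)
   = [ln(502.5650/202.2497) + (0.0272 + 0.5·0.4398²)·6.6205] / (0.4398·√6.6205)
   = [0.910222 + 0.820360] / 1.131620 = 1.529296
d₂ = d₁ − σ√T = 1.529296 − 1.131620 = 0.397676
risk-neutral PD = N(−d₂) = N(-0.397676) = 0.345435

PD=0.3454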